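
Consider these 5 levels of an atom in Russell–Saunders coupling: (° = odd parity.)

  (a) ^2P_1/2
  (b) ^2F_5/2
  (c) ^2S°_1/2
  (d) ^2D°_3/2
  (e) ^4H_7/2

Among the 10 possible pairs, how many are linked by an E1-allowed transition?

(a)–(b): forbidden (parity, ΔL, ΔJ).
(a)–(c): allowed.
(a)–(d): allowed.
(a)–(e): forbidden (parity, ΔS, ΔL, ΔJ).
(b)–(c): forbidden (ΔL, ΔJ).
(b)–(d): allowed.
(b)–(e): forbidden (parity, ΔS, ΔL).
(c)–(d): forbidden (parity, ΔL).
(c)–(e): forbidden (ΔS, ΔL, ΔJ).
(d)–(e): forbidden (ΔS, ΔL, ΔJ).
Allowed pairs: 3 of 10.

3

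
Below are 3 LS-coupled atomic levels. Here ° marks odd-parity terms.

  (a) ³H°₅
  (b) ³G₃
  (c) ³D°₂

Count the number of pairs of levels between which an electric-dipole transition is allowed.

0

(a)–(b): forbidden (ΔJ).
(a)–(c): forbidden (parity, ΔL, ΔJ).
(b)–(c): forbidden (ΔL).
Allowed pairs: 0 of 3.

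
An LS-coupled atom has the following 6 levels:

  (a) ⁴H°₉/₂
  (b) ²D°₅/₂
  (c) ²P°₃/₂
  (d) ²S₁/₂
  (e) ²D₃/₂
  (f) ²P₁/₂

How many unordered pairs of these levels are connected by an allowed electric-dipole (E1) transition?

(a)–(b): forbidden (parity, ΔS, ΔL, ΔJ).
(a)–(c): forbidden (parity, ΔS, ΔL, ΔJ).
(a)–(d): forbidden (ΔS, ΔL, ΔJ).
(a)–(e): forbidden (ΔS, ΔL, ΔJ).
(a)–(f): forbidden (ΔS, ΔL, ΔJ).
(b)–(c): forbidden (parity).
(b)–(d): forbidden (ΔL, ΔJ).
(b)–(e): allowed.
(b)–(f): forbidden (ΔJ).
(c)–(d): allowed.
(c)–(e): allowed.
(c)–(f): allowed.
(d)–(e): forbidden (parity, ΔL).
(d)–(f): forbidden (parity).
(e)–(f): forbidden (parity).
Allowed pairs: 4 of 15.

4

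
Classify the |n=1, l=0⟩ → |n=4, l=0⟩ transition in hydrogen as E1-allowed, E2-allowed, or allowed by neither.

neither

Δl = 0 − 0 = +0; l_i + l_f = 0.
E1 (Δl = ±1): not satisfied.
E2 (Δl = 0,±2, l_i+l_f ≥ 2): not satisfied.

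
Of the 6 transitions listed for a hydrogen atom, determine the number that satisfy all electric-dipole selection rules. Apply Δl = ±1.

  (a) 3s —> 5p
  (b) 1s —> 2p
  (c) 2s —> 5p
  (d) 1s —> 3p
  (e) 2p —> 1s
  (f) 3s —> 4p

6

(a) allowed
(b) allowed
(c) allowed
(d) allowed
(e) allowed
(f) allowed
Total allowed: 6 of 6.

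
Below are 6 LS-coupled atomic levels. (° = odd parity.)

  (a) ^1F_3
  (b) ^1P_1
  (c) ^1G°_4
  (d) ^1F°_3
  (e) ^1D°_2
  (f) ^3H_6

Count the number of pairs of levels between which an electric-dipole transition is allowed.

(a)–(b): forbidden (parity, ΔL, ΔJ).
(a)–(c): allowed.
(a)–(d): allowed.
(a)–(e): allowed.
(a)–(f): forbidden (parity, ΔS, ΔL, ΔJ).
(b)–(c): forbidden (ΔL, ΔJ).
(b)–(d): forbidden (ΔL, ΔJ).
(b)–(e): allowed.
(b)–(f): forbidden (parity, ΔS, ΔL, ΔJ).
(c)–(d): forbidden (parity).
(c)–(e): forbidden (parity, ΔL, ΔJ).
(c)–(f): forbidden (ΔS, ΔJ).
(d)–(e): forbidden (parity).
(d)–(f): forbidden (ΔS, ΔL, ΔJ).
(e)–(f): forbidden (ΔS, ΔL, ΔJ).
Allowed pairs: 4 of 15.

4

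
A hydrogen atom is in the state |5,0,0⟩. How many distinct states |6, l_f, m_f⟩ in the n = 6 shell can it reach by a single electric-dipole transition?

E1 requires Δl = ±1, so l_f ∈ {-1, 1}; with 0 ≤ l_f ≤ n_f−1 = 5, the allowed l_f values are {1}.
For l_f = 1: m_f ∈ {m_i−1, m_i, m_i+1} ∩ [−1, 1] = {-1, 0, 1} → 3 states.
Total: 3.

3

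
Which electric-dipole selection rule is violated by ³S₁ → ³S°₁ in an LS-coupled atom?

the L=0 ↔ L=0 exclusion

Initial level: S=1, L=0, J=1, parity even. Final level: S=1, L=0, J=1, parity odd.
ΔS = 0: S: 1 → 1 — passes.
ΔL = 0, ±1 (not L=0↔0): L: 0 → 0, ΔL = +0 — fails.
Parity must change: even → odd — passes.
ΔJ = 0, ±1 (not J=0↔0): J: 1 → 1, ΔJ = +0 — passes.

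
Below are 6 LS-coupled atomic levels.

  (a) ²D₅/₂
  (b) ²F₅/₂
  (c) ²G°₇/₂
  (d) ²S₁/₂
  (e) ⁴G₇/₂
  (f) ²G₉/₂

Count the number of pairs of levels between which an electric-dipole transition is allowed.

(a)–(b): forbidden (parity).
(a)–(c): forbidden (ΔL).
(a)–(d): forbidden (parity, ΔL, ΔJ).
(a)–(e): forbidden (parity, ΔS, ΔL).
(a)–(f): forbidden (parity, ΔL, ΔJ).
(b)–(c): allowed.
(b)–(d): forbidden (parity, ΔL, ΔJ).
(b)–(e): forbidden (parity, ΔS).
(b)–(f): forbidden (parity, ΔJ).
(c)–(d): forbidden (ΔL, ΔJ).
(c)–(e): forbidden (ΔS).
(c)–(f): allowed.
(d)–(e): forbidden (parity, ΔS, ΔL, ΔJ).
(d)–(f): forbidden (parity, ΔL, ΔJ).
(e)–(f): forbidden (parity, ΔS).
Allowed pairs: 2 of 15.

2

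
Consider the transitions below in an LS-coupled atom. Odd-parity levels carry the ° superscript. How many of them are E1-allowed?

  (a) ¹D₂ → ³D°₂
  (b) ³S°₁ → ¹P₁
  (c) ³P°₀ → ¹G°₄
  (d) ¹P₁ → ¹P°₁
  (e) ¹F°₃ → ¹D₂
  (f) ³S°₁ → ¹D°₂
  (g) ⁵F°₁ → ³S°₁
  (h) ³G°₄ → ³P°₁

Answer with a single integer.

2

(a) forbidden (ΔS fails)
(b) forbidden (ΔS fails)
(c) forbidden (parity, ΔS, ΔL, ΔJ fail)
(d) allowed
(e) allowed
(f) forbidden (parity, ΔS, ΔL fail)
(g) forbidden (parity, ΔS, ΔL fail)
(h) forbidden (parity, ΔL, ΔJ fail)
Total allowed: 2 of 8.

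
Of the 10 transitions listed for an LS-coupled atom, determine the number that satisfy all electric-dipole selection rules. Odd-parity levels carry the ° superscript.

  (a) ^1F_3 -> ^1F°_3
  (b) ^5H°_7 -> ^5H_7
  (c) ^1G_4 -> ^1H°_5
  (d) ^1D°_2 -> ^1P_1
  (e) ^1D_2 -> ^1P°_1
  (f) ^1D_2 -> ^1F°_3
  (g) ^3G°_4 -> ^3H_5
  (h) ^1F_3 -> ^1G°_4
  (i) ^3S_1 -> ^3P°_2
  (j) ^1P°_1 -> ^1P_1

(a) allowed
(b) allowed
(c) allowed
(d) allowed
(e) allowed
(f) allowed
(g) allowed
(h) allowed
(i) allowed
(j) allowed
Total allowed: 10 of 10.

10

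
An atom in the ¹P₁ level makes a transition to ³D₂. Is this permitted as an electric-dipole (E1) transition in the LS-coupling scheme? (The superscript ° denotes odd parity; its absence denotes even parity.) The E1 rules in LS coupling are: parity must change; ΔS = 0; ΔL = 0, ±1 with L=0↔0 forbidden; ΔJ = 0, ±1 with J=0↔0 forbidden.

forbidden

ΔS = 0: S: 0 → 1 — fails.
ΔJ = 0, ±1 (not J=0↔0): J: 1 → 2, ΔJ = +1 — ok.
ΔL = 0, ±1 (not L=0↔0): L: 1 → 2, ΔL = +1 — ok.
Parity must change: even → even — fails.
Rule(s) violated: parity, ΔS.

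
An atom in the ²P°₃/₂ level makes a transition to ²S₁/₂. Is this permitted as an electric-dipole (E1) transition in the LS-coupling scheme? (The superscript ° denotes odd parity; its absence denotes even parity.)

Parity must change: odd → even — passes.
ΔS = 0: S: 1/2 → 1/2 — passes.
ΔL = 0, ±1 (not L=0↔0): L: 1 → 0, ΔL = -1 — passes.
ΔJ = 0, ±1 (not J=0↔0): J: 3/2 → 1/2, ΔJ = -1 — passes.
All four E1 rules are satisfied.

allowed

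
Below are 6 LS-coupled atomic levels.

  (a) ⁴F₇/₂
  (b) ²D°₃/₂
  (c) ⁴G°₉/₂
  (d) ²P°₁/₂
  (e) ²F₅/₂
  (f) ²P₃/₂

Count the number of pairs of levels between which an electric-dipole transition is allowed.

4

(a)–(b): forbidden (ΔS, ΔJ).
(a)–(c): allowed.
(a)–(d): forbidden (ΔS, ΔL, ΔJ).
(a)–(e): forbidden (parity, ΔS).
(a)–(f): forbidden (parity, ΔS, ΔL, ΔJ).
(b)–(c): forbidden (parity, ΔS, ΔL, ΔJ).
(b)–(d): forbidden (parity).
(b)–(e): allowed.
(b)–(f): allowed.
(c)–(d): forbidden (parity, ΔS, ΔL, ΔJ).
(c)–(e): forbidden (ΔS, ΔJ).
(c)–(f): forbidden (ΔS, ΔL, ΔJ).
(d)–(e): forbidden (ΔL, ΔJ).
(d)–(f): allowed.
(e)–(f): forbidden (parity, ΔL).
Allowed pairs: 4 of 15.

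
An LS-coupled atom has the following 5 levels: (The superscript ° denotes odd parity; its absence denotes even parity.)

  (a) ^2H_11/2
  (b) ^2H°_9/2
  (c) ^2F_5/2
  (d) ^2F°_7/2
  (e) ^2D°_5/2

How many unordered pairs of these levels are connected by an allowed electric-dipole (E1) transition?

3

(a)–(b): allowed.
(a)–(c): forbidden (parity, ΔL, ΔJ).
(a)–(d): forbidden (ΔL, ΔJ).
(a)–(e): forbidden (ΔL, ΔJ).
(b)–(c): forbidden (ΔL, ΔJ).
(b)–(d): forbidden (parity, ΔL).
(b)–(e): forbidden (parity, ΔL, ΔJ).
(c)–(d): allowed.
(c)–(e): allowed.
(d)–(e): forbidden (parity).
Allowed pairs: 3 of 10.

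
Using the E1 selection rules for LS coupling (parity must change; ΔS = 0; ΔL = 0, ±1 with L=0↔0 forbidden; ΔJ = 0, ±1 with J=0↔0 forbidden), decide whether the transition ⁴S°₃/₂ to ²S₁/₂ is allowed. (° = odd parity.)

forbidden

Parity must change: odd → even — ✓.
ΔS = 0: S: 3/2 → 1/2 — ✗.
ΔL = 0, ±1 (not L=0↔0): L: 0 → 0, ΔL = +0 — ✗.
ΔJ = 0, ±1 (not J=0↔0): J: 3/2 → 1/2, ΔJ = -1 — ✓.
Rule(s) violated: ΔS, ΔL.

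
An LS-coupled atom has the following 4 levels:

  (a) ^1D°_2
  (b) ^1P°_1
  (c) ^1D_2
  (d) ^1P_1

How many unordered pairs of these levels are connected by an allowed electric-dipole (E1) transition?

(a)–(b): forbidden (parity).
(a)–(c): allowed.
(a)–(d): allowed.
(b)–(c): allowed.
(b)–(d): allowed.
(c)–(d): forbidden (parity).
Allowed pairs: 4 of 6.

4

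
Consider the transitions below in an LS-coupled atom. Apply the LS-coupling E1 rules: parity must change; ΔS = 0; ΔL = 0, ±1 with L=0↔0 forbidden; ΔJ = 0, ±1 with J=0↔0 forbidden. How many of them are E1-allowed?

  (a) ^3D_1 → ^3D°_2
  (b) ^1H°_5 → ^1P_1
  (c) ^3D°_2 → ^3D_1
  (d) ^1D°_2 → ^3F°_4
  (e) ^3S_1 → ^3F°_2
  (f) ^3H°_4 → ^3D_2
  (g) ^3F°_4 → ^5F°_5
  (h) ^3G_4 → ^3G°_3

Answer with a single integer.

(a) allowed
(b) forbidden (ΔL, ΔJ fail)
(c) allowed
(d) forbidden (parity, ΔS, ΔJ fail)
(e) forbidden (ΔL fails)
(f) forbidden (ΔL, ΔJ fail)
(g) forbidden (parity, ΔS fail)
(h) allowed
Total allowed: 3 of 8.

3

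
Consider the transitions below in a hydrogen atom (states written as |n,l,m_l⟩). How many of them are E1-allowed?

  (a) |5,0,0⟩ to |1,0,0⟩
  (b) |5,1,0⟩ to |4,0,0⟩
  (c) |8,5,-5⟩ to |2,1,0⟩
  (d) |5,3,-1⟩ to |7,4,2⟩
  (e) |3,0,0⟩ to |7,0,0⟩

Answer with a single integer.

1

(a) forbidden — Δl = +0 (E1 requires Δl = ±1)
(b) allowed
(c) forbidden — Δl = -4 (E1 requires Δl = ±1); Δm_l = +5 (E1 requires Δm_l = 0, ±1)
(d) forbidden — Δm_l = +3 (E1 requires Δm_l = 0, ±1)
(e) forbidden — Δl = +0 (E1 requires Δl = ±1)
Total allowed: 1 of 5.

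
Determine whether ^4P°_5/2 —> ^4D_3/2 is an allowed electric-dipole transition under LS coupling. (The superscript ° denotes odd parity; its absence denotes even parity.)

Parity must change: odd → even — ✓.
ΔS = 0: S: 3/2 → 3/2 — ✓.
ΔL = 0, ±1 (not L=0↔0): L: 1 → 2, ΔL = +1 — ✓.
ΔJ = 0, ±1 (not J=0↔0): J: 5/2 → 3/2, ΔJ = -1 — ✓.
All four E1 rules are satisfied.

allowed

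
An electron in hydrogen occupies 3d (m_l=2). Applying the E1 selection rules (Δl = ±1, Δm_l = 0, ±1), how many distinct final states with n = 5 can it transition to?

E1 requires Δl = ±1, so l_f ∈ {1, 3}; with 0 ≤ l_f ≤ n_f−1 = 4, the allowed l_f values are {1, 3}.
For l_f = 1: m_f ∈ {m_i−1, m_i, m_i+1} ∩ [−1, 1] = {1} → 1 state.
For l_f = 3: m_f ∈ {m_i−1, m_i, m_i+1} ∩ [−3, 3] = {1, 2, 3} → 3 states.
Total: 4.

4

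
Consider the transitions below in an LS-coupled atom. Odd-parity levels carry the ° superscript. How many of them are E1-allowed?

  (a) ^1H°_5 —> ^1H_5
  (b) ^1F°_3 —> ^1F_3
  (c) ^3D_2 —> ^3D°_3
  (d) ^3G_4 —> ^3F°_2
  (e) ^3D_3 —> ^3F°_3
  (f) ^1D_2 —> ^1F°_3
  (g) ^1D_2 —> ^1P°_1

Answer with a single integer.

(a) allowed
(b) allowed
(c) allowed
(d) forbidden (ΔJ fails)
(e) allowed
(f) allowed
(g) allowed
Total allowed: 6 of 7.

6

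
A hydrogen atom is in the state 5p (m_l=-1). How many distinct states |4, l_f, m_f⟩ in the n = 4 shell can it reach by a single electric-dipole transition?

E1 requires Δl = ±1, so l_f ∈ {0, 2}; with 0 ≤ l_f ≤ n_f−1 = 3, the allowed l_f values are {0, 2}.
For l_f = 0: m_f ∈ {m_i−1, m_i, m_i+1} ∩ [−0, 0] = {0} → 1 state.
For l_f = 2: m_f ∈ {m_i−1, m_i, m_i+1} ∩ [−2, 2] = {-2, -1, 0} → 3 states.
Total: 4.

4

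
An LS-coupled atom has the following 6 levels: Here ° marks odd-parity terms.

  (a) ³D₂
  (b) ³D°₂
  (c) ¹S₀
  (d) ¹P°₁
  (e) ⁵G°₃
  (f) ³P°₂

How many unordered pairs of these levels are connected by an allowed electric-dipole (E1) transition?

(a)–(b): allowed.
(a)–(c): forbidden (parity, ΔS, ΔL, ΔJ).
(a)–(d): forbidden (ΔS).
(a)–(e): forbidden (ΔS, ΔL).
(a)–(f): allowed.
(b)–(c): forbidden (ΔS, ΔL, ΔJ).
(b)–(d): forbidden (parity, ΔS).
(b)–(e): forbidden (parity, ΔS, ΔL).
(b)–(f): forbidden (parity).
(c)–(d): allowed.
(c)–(e): forbidden (ΔS, ΔL, ΔJ).
(c)–(f): forbidden (ΔS, ΔJ).
(d)–(e): forbidden (parity, ΔS, ΔL, ΔJ).
(d)–(f): forbidden (parity, ΔS).
(e)–(f): forbidden (parity, ΔS, ΔL).
Allowed pairs: 3 of 15.

3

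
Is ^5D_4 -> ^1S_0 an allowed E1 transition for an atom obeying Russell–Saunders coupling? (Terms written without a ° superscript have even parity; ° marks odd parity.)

Initial level: S=2, L=2, J=4, parity even. Final level: S=0, L=0, J=0, parity even.
Parity must change: even → even — fails.
ΔS = 0: S: 2 → 0 — fails.
ΔL = 0, ±1 (not L=0↔0): L: 2 → 0, ΔL = -2 — fails.
ΔJ = 0, ±1 (not J=0↔0): J: 4 → 0, ΔJ = -4 — fails.
Rule(s) violated: parity, ΔS, ΔL, ΔJ.

forbidden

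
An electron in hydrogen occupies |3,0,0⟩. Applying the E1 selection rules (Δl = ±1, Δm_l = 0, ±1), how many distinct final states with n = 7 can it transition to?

E1 requires Δl = ±1, so l_f ∈ {-1, 1}; with 0 ≤ l_f ≤ n_f−1 = 6, the allowed l_f values are {1}.
For l_f = 1: m_f ∈ {m_i−1, m_i, m_i+1} ∩ [−1, 1] = {-1, 0, 1} → 3 states.
Total: 3.

3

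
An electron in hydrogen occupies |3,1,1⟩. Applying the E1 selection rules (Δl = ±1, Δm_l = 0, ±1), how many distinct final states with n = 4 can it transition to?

E1 requires Δl = ±1, so l_f ∈ {0, 2}; with 0 ≤ l_f ≤ n_f−1 = 3, the allowed l_f values are {0, 2}.
For l_f = 0: m_f ∈ {m_i−1, m_i, m_i+1} ∩ [−0, 0] = {0} → 1 state.
For l_f = 2: m_f ∈ {m_i−1, m_i, m_i+1} ∩ [−2, 2] = {0, 1, 2} → 3 states.
Total: 4.

4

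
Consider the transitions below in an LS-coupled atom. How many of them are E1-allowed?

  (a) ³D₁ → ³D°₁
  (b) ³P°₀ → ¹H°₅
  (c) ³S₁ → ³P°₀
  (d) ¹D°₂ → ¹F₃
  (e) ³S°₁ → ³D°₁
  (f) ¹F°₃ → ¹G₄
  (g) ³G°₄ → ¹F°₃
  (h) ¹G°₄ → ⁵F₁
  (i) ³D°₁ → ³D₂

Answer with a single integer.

5

(a) allowed
(b) forbidden (parity, ΔS, ΔL, ΔJ fail)
(c) allowed
(d) allowed
(e) forbidden (parity, ΔL fail)
(f) allowed
(g) forbidden (parity, ΔS fail)
(h) forbidden (ΔS, ΔJ fail)
(i) allowed
Total allowed: 5 of 9.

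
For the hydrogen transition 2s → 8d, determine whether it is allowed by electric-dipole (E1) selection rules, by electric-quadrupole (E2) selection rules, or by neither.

Δl = 2 − 0 = +2; l_i + l_f = 2.
E1 (Δl = ±1): not satisfied.
E2 (Δl = 0,±2, l_i+l_f ≥ 2): satisfied.

E2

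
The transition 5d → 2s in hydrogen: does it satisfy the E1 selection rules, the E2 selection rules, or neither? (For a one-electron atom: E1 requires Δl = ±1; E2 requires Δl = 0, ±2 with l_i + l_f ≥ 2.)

E2

Δl = 0 − 2 = -2; l_i + l_f = 2.
E1 (Δl = ±1): not satisfied.
E2 (Δl = 0,±2, l_i+l_f ≥ 2): satisfied.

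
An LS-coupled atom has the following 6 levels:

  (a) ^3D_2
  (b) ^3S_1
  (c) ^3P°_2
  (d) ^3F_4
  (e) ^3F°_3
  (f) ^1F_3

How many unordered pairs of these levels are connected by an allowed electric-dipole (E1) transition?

(a)–(b): forbidden (parity, ΔL).
(a)–(c): allowed.
(a)–(d): forbidden (parity, ΔJ).
(a)–(e): allowed.
(a)–(f): forbidden (parity, ΔS).
(b)–(c): allowed.
(b)–(d): forbidden (parity, ΔL, ΔJ).
(b)–(e): forbidden (ΔL, ΔJ).
(b)–(f): forbidden (parity, ΔS, ΔL, ΔJ).
(c)–(d): forbidden (ΔL, ΔJ).
(c)–(e): forbidden (parity, ΔL).
(c)–(f): forbidden (ΔS, ΔL).
(d)–(e): allowed.
(d)–(f): forbidden (parity, ΔS).
(e)–(f): forbidden (ΔS).
Allowed pairs: 4 of 15.

4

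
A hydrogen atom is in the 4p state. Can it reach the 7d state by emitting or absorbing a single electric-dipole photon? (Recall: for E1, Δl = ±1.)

Initial l = 1, final l = 2, so Δl = +1. E1 requires Δl = ±1: ✓.
All E1 selection rules are satisfied.

allowed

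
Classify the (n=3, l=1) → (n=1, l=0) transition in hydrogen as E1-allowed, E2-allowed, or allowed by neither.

Δl = 0 − 1 = -1; l_i + l_f = 1.
E1 (Δl = ±1): satisfied.
E2 (Δl = 0,±2, l_i+l_f ≥ 2): not satisfied.

E1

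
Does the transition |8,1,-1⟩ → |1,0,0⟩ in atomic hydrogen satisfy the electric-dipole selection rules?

l: 1 → 0 (Δl = -1). Δl = ±1 ✓.
m_l: -1 → 0 (Δm_l = +1). |Δm_l| ≤ 1 ✓.
All E1 selection rules are satisfied.

allowed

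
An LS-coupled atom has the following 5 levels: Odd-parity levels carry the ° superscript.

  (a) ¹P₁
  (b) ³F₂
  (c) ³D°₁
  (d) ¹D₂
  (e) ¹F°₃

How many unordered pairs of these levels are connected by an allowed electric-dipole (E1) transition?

2

(a)–(b): forbidden (parity, ΔS, ΔL).
(a)–(c): forbidden (ΔS).
(a)–(d): forbidden (parity).
(a)–(e): forbidden (ΔL, ΔJ).
(b)–(c): allowed.
(b)–(d): forbidden (parity, ΔS).
(b)–(e): forbidden (ΔS).
(c)–(d): forbidden (ΔS).
(c)–(e): forbidden (parity, ΔS, ΔJ).
(d)–(e): allowed.
Allowed pairs: 2 of 10.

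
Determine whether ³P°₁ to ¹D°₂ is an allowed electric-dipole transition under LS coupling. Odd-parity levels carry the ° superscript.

forbidden

Initial level: S=1, L=1, J=1, parity odd. Final level: S=0, L=2, J=2, parity odd.
Parity must change: odd → odd — fails.
ΔS = 0: S: 1 → 0 — fails.
ΔL = 0, ±1 (not L=0↔0): L: 1 → 2, ΔL = +1 — passes.
ΔJ = 0, ±1 (not J=0↔0): J: 1 → 2, ΔJ = +1 — passes.
Rule(s) violated: parity, ΔS.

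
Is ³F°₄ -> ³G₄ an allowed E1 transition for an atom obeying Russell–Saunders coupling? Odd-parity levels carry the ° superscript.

allowed

ΔS = 0: S: 1 → 1 — ok.
ΔL = 0, ±1 (not L=0↔0): L: 3 → 4, ΔL = +1 — ok.
Parity must change: odd → even — ok.
ΔJ = 0, ±1 (not J=0↔0): J: 4 → 4, ΔJ = +0 — ok.
All four E1 rules are satisfied.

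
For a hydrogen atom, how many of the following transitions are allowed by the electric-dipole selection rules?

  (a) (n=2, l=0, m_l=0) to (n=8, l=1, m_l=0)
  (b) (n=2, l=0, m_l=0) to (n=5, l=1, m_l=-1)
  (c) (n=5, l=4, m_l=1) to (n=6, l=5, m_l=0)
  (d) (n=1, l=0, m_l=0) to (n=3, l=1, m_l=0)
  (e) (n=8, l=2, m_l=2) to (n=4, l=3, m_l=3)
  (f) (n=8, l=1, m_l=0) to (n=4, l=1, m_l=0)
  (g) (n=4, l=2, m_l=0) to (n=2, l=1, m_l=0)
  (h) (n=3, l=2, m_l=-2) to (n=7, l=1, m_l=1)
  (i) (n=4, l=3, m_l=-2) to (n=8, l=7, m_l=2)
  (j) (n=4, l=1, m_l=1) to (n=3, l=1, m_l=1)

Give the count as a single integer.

(a) allowed
(b) allowed
(c) allowed
(d) allowed
(e) allowed
(f) forbidden — Δl = +0 (E1 requires Δl = ±1)
(g) allowed
(h) forbidden — Δm_l = +3 (E1 requires Δm_l = 0, ±1)
(i) forbidden — Δl = +4 (E1 requires Δl = ±1); Δm_l = +4 (E1 requires Δm_l = 0, ±1)
(j) forbidden — Δl = +0 (E1 requires Δl = ±1)
Total allowed: 6 of 10.

6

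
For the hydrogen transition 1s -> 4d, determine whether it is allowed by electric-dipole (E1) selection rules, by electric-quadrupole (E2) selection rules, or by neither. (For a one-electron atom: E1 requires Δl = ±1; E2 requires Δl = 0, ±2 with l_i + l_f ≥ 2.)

E2

Δl = 2 − 0 = +2; l_i + l_f = 2.
E1 (Δl = ±1): not satisfied.
E2 (Δl = 0,±2, l_i+l_f ≥ 2): satisfied.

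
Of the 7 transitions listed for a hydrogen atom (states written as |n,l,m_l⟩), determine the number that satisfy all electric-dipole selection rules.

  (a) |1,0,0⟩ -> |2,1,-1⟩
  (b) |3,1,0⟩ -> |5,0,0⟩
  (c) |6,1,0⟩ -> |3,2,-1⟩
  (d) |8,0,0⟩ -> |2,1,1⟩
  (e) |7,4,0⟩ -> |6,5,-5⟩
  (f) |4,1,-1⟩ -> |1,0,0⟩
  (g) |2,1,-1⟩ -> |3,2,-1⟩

6

(a) allowed
(b) allowed
(c) allowed
(d) allowed
(e) forbidden — Δm_l = -5 (E1 requires Δm_l = 0, ±1)
(f) allowed
(g) allowed
Total allowed: 6 of 7.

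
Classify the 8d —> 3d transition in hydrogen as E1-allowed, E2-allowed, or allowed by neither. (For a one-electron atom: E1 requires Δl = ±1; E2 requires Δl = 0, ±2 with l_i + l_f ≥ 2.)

Δl = 2 − 2 = +0; l_i + l_f = 4.
E1 (Δl = ±1): not satisfied.
E2 (Δl = 0,±2, l_i+l_f ≥ 2): satisfied.

E2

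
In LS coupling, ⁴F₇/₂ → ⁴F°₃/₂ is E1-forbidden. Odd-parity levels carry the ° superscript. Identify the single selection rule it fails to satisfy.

the ΔJ = 0, ±1 rule

ΔJ = 0, ±1 (not J=0↔0): J: 7/2 → 3/2, ΔJ = -2 — ✗.
Parity must change: even → odd — ✓.
ΔS = 0: S: 3/2 → 3/2 — ✓.
ΔL = 0, ±1 (not L=0↔0): L: 3 → 3, ΔL = +0 — ✓.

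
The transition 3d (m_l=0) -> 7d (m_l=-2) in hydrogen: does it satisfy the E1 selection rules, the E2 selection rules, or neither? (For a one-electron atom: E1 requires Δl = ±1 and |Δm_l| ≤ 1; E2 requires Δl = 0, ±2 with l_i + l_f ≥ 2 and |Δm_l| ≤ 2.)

Δl = 2 − 2 = +0; l_i + l_f = 4.
Δm_l = -2.
E1 (Δl = ±1, |Δm_l| ≤ 1): not satisfied.
E2 (Δl = 0,±2, l_i+l_f ≥ 2, |Δm_l| ≤ 2): satisfied.

E2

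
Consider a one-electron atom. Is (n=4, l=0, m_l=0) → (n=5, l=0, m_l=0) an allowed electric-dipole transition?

Δl = 0 − 0 = +0; the E1 rule Δl = ±1 is violated.
Δm_l = 0 − (0) = +0. E1 requires Δm_l = 0, ±1: satisfied.
The transition is electric-dipole forbidden.

forbidden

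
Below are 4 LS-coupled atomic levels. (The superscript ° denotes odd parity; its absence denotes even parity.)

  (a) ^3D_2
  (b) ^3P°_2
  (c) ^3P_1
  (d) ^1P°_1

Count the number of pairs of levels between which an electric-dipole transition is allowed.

2

(a)–(b): allowed.
(a)–(c): forbidden (parity).
(a)–(d): forbidden (ΔS).
(b)–(c): allowed.
(b)–(d): forbidden (parity, ΔS).
(c)–(d): forbidden (ΔS).
Allowed pairs: 2 of 6.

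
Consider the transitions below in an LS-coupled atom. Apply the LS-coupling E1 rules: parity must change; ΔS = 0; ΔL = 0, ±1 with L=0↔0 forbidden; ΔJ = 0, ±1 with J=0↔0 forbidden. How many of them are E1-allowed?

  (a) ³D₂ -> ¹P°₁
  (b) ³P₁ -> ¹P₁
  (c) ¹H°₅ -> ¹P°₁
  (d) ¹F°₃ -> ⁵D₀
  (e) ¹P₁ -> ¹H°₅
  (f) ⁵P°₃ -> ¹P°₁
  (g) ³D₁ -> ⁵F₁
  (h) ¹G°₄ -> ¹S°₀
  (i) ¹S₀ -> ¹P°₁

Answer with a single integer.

(a) forbidden (ΔS fails)
(b) forbidden (parity, ΔS fail)
(c) forbidden (parity, ΔL, ΔJ fail)
(d) forbidden (ΔS, ΔJ fail)
(e) forbidden (ΔL, ΔJ fail)
(f) forbidden (parity, ΔS, ΔJ fail)
(g) forbidden (parity, ΔS fail)
(h) forbidden (parity, ΔL, ΔJ fail)
(i) allowed
Total allowed: 1 of 9.

1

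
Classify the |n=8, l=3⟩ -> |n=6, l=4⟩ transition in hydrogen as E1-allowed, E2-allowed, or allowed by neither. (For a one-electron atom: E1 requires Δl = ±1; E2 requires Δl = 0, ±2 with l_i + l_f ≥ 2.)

E1

Δl = 4 − 3 = +1; l_i + l_f = 7.
E1 (Δl = ±1): satisfied.
E2 (Δl = 0,±2, l_i+l_f ≥ 2): not satisfied.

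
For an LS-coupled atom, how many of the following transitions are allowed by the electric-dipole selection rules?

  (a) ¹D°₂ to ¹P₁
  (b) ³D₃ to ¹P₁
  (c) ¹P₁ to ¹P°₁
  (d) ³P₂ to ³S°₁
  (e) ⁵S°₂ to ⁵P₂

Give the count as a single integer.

4

(a) allowed
(b) forbidden (parity, ΔS, ΔJ fail)
(c) allowed
(d) allowed
(e) allowed
Total allowed: 4 of 5.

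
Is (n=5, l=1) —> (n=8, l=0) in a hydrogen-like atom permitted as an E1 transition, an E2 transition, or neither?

E1

Δl = 0 − 1 = -1; l_i + l_f = 1.
E1 (Δl = ±1): satisfied.
E2 (Δl = 0,±2, l_i+l_f ≥ 2): not satisfied.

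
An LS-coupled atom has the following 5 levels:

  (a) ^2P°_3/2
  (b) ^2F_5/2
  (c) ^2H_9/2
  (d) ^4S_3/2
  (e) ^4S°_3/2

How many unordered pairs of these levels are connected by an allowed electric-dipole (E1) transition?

0

(a)–(b): forbidden (ΔL).
(a)–(c): forbidden (ΔL, ΔJ).
(a)–(d): forbidden (ΔS).
(a)–(e): forbidden (parity, ΔS).
(b)–(c): forbidden (parity, ΔL, ΔJ).
(b)–(d): forbidden (parity, ΔS, ΔL).
(b)–(e): forbidden (ΔS, ΔL).
(c)–(d): forbidden (parity, ΔS, ΔL, ΔJ).
(c)–(e): forbidden (ΔS, ΔL, ΔJ).
(d)–(e): forbidden (ΔL).
Allowed pairs: 0 of 10.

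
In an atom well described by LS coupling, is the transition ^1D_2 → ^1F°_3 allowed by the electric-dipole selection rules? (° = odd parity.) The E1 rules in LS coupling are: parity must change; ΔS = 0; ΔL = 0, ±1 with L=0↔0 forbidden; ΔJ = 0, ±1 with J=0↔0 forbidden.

allowed

Parity must change: even → odd — ok.
ΔS = 0: S: 0 → 0 — ok.
ΔL = 0, ±1 (not L=0↔0): L: 2 → 3, ΔL = +1 — ok.
ΔJ = 0, ±1 (not J=0↔0): J: 2 → 3, ΔJ = +1 — ok.
All four E1 rules are satisfied.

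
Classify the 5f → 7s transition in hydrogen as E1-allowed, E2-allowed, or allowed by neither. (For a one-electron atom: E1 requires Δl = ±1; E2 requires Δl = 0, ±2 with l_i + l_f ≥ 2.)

Δl = 0 − 3 = -3; l_i + l_f = 3.
E1 (Δl = ±1): not satisfied.
E2 (Δl = 0,±2, l_i+l_f ≥ 2): not satisfied.

neither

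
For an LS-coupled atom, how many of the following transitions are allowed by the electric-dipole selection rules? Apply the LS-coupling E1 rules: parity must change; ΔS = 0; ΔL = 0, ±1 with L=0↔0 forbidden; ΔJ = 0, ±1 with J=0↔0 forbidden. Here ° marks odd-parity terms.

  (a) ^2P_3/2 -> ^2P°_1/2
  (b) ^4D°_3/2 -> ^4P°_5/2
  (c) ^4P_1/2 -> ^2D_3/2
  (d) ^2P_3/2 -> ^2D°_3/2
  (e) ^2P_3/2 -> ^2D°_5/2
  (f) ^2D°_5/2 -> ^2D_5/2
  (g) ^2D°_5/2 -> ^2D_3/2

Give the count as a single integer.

5

(a) allowed
(b) forbidden (parity fails)
(c) forbidden (parity, ΔS fail)
(d) allowed
(e) allowed
(f) allowed
(g) allowed
Total allowed: 5 of 7.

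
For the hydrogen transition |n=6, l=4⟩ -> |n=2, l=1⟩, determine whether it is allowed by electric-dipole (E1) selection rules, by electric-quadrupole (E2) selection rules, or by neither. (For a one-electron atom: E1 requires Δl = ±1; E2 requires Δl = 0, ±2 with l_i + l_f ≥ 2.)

Δl = 1 − 4 = -3; l_i + l_f = 5.
E1 (Δl = ±1): not satisfied.
E2 (Δl = 0,±2, l_i+l_f ≥ 2): not satisfied.

neither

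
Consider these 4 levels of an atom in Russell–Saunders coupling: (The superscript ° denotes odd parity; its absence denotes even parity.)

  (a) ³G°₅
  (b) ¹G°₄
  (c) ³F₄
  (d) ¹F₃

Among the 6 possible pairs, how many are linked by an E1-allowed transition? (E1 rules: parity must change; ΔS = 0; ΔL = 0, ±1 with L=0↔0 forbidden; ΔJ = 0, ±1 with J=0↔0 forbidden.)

2

(a)–(b): forbidden (parity, ΔS).
(a)–(c): allowed.
(a)–(d): forbidden (ΔS, ΔJ).
(b)–(c): forbidden (ΔS).
(b)–(d): allowed.
(c)–(d): forbidden (parity, ΔS).
Allowed pairs: 2 of 6.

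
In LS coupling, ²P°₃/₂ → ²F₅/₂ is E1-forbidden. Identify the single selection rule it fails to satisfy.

Parity must change: odd → even — ok.
ΔS = 0: S: 1/2 → 1/2 — ok.
ΔL = 0, ±1 (not L=0↔0): L: 1 → 3, ΔL = +2 — fails.
ΔJ = 0, ±1 (not J=0↔0): J: 3/2 → 5/2, ΔJ = +1 — ok.

the ΔL = 0, ±1 rule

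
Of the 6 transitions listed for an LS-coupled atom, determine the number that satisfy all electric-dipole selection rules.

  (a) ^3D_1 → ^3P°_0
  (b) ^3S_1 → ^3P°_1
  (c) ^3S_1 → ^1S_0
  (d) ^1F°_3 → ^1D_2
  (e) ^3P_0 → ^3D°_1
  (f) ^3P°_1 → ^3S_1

5

(a) allowed
(b) allowed
(c) forbidden (parity, ΔS, ΔL fail)
(d) allowed
(e) allowed
(f) allowed
Total allowed: 5 of 6.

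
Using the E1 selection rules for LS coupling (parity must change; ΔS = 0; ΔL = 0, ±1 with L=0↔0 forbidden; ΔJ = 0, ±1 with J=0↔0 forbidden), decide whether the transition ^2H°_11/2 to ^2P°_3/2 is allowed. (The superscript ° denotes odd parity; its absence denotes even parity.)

forbidden

Parity must change: odd → odd — fails.
ΔS = 0: S: 1/2 → 1/2 — ok.
ΔL = 0, ±1 (not L=0↔0): L: 5 → 1, ΔL = -4 — fails.
ΔJ = 0, ±1 (not J=0↔0): J: 11/2 → 3/2, ΔJ = -4 — fails.
Rule(s) violated: parity, ΔL, ΔJ.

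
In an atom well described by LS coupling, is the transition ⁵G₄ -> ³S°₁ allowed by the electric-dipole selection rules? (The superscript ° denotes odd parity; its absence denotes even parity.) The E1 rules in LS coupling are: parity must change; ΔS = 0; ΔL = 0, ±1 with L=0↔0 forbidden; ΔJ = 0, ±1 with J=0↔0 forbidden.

Initial level: S=2, L=4, J=4, parity even. Final level: S=1, L=0, J=1, parity odd.
Parity must change: even → odd — ok.
ΔS = 0: S: 2 → 1 — fails.
ΔL = 0, ±1 (not L=0↔0): L: 4 → 0, ΔL = -4 — fails.
ΔJ = 0, ±1 (not J=0↔0): J: 4 → 1, ΔJ = -3 — fails.
Rule(s) violated: ΔS, ΔL, ΔJ.

forbidden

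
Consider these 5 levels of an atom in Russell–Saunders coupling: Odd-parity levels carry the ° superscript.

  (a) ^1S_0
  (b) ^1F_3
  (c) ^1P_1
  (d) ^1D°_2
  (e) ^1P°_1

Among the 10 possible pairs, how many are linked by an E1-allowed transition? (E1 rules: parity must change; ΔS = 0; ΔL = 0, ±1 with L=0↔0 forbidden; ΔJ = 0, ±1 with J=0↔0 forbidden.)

(a)–(b): forbidden (parity, ΔL, ΔJ).
(a)–(c): forbidden (parity).
(a)–(d): forbidden (ΔL, ΔJ).
(a)–(e): allowed.
(b)–(c): forbidden (parity, ΔL, ΔJ).
(b)–(d): allowed.
(b)–(e): forbidden (ΔL, ΔJ).
(c)–(d): allowed.
(c)–(e): allowed.
(d)–(e): forbidden (parity).
Allowed pairs: 4 of 10.

4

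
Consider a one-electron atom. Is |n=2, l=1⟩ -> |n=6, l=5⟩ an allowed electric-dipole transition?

Δl = 5 − 1 = +4; the E1 rule Δl = ±1 is violated.
The transition is electric-dipole forbidden.

forbidden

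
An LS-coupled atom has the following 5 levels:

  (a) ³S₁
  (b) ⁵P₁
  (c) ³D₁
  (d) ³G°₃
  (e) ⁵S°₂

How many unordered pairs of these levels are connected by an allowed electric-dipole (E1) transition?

(a)–(b): forbidden (parity, ΔS).
(a)–(c): forbidden (parity, ΔL).
(a)–(d): forbidden (ΔL, ΔJ).
(a)–(e): forbidden (ΔS, ΔL).
(b)–(c): forbidden (parity, ΔS).
(b)–(d): forbidden (ΔS, ΔL, ΔJ).
(b)–(e): allowed.
(c)–(d): forbidden (ΔL, ΔJ).
(c)–(e): forbidden (ΔS, ΔL).
(d)–(e): forbidden (parity, ΔS, ΔL).
Allowed pairs: 1 of 10.

1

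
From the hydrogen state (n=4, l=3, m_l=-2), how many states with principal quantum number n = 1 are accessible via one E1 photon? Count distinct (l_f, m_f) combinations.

E1 requires l_f ∈ {2, 4}, but neither lies in [0, 0], so no final state is reachable.
Total: 0.

0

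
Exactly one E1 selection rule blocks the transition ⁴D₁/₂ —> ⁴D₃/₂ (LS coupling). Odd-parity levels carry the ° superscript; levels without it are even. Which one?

parity

Parity must change: even → even — fails.
ΔS = 0: S: 3/2 → 3/2 — ok.
ΔL = 0, ±1 (not L=0↔0): L: 2 → 2, ΔL = +0 — ok.
ΔJ = 0, ±1 (not J=0↔0): J: 1/2 → 3/2, ΔJ = +1 — ok.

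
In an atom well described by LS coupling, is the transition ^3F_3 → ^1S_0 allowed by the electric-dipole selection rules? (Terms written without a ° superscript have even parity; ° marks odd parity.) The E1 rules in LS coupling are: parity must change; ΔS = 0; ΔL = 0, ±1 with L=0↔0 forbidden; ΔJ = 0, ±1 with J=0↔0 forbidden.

forbidden

Parity must change: even → even — fails.
ΔS = 0: S: 1 → 0 — fails.
ΔL = 0, ±1 (not L=0↔0): L: 3 → 0, ΔL = -3 — fails.
ΔJ = 0, ±1 (not J=0↔0): J: 3 → 0, ΔJ = -3 — fails.
Rule(s) violated: parity, ΔS, ΔL, ΔJ.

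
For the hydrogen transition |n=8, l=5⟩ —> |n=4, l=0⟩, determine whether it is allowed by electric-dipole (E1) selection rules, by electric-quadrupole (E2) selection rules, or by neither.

neither

Δl = 0 − 5 = -5; l_i + l_f = 5.
E1 (Δl = ±1): not satisfied.
E2 (Δl = 0,±2, l_i+l_f ≥ 2): not satisfied.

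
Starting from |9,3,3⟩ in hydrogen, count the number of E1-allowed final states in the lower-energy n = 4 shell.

1

E1 requires Δl = ±1, so l_f ∈ {2, 4}; with 0 ≤ l_f ≤ n_f−1 = 3, the allowed l_f values are {2}.
For l_f = 2: m_f ∈ {m_i−1, m_i, m_i+1} ∩ [−2, 2] = {2} → 1 state.
Total: 1.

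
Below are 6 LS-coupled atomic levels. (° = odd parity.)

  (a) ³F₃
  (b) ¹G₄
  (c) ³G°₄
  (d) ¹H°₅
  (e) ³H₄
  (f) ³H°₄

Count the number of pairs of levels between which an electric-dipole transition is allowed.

4

(a)–(b): forbidden (parity, ΔS).
(a)–(c): allowed.
(a)–(d): forbidden (ΔS, ΔL, ΔJ).
(a)–(e): forbidden (parity, ΔL).
(a)–(f): forbidden (ΔL).
(b)–(c): forbidden (ΔS).
(b)–(d): allowed.
(b)–(e): forbidden (parity, ΔS).
(b)–(f): forbidden (ΔS).
(c)–(d): forbidden (parity, ΔS).
(c)–(e): allowed.
(c)–(f): forbidden (parity).
(d)–(e): forbidden (ΔS).
(d)–(f): forbidden (parity, ΔS).
(e)–(f): allowed.
Allowed pairs: 4 of 15.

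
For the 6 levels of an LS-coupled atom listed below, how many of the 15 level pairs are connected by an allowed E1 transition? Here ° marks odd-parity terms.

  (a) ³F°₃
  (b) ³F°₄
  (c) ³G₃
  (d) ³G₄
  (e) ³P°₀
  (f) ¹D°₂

(a)–(b): forbidden (parity).
(a)–(c): allowed.
(a)–(d): allowed.
(a)–(e): forbidden (parity, ΔL, ΔJ).
(a)–(f): forbidden (parity, ΔS).
(b)–(c): allowed.
(b)–(d): allowed.
(b)–(e): forbidden (parity, ΔL, ΔJ).
(b)–(f): forbidden (parity, ΔS, ΔJ).
(c)–(d): forbidden (parity).
(c)–(e): forbidden (ΔL, ΔJ).
(c)–(f): forbidden (ΔS, ΔL).
(d)–(e): forbidden (ΔL, ΔJ).
(d)–(f): forbidden (ΔS, ΔL, ΔJ).
(e)–(f): forbidden (parity, ΔS, ΔJ).
Allowed pairs: 4 of 15.

4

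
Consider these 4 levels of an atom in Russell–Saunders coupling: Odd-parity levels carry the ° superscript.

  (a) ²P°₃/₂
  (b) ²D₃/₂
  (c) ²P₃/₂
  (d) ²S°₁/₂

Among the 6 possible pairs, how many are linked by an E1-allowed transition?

(a)–(b): allowed.
(a)–(c): allowed.
(a)–(d): forbidden (parity).
(b)–(c): forbidden (parity).
(b)–(d): forbidden (ΔL).
(c)–(d): allowed.
Allowed pairs: 3 of 6.

3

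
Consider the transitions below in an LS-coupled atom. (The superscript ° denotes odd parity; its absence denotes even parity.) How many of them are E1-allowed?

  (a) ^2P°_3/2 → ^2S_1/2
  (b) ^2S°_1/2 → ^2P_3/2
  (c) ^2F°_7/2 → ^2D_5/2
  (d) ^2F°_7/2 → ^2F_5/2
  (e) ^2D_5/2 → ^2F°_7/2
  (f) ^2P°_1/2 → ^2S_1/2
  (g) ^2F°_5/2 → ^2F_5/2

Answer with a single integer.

(a) allowed
(b) allowed
(c) allowed
(d) allowed
(e) allowed
(f) allowed
(g) allowed
Total allowed: 7 of 7.

7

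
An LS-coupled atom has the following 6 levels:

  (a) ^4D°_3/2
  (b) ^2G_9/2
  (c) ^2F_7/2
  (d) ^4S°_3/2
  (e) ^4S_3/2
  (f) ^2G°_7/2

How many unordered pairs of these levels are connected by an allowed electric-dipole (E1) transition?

2

(a)–(b): forbidden (ΔS, ΔL, ΔJ).
(a)–(c): forbidden (ΔS, ΔJ).
(a)–(d): forbidden (parity, ΔL).
(a)–(e): forbidden (ΔL).
(a)–(f): forbidden (parity, ΔS, ΔL, ΔJ).
(b)–(c): forbidden (parity).
(b)–(d): forbidden (ΔS, ΔL, ΔJ).
(b)–(e): forbidden (parity, ΔS, ΔL, ΔJ).
(b)–(f): allowed.
(c)–(d): forbidden (ΔS, ΔL, ΔJ).
(c)–(e): forbidden (parity, ΔS, ΔL, ΔJ).
(c)–(f): allowed.
(d)–(e): forbidden (ΔL).
(d)–(f): forbidden (parity, ΔS, ΔL, ΔJ).
(e)–(f): forbidden (ΔS, ΔL, ΔJ).
Allowed pairs: 2 of 15.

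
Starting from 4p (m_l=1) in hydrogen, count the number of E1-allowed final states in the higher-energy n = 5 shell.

E1 requires Δl = ±1, so l_f ∈ {0, 2}; with 0 ≤ l_f ≤ n_f−1 = 4, the allowed l_f values are {0, 2}.
For l_f = 0: m_f ∈ {m_i−1, m_i, m_i+1} ∩ [−0, 0] = {0} → 1 state.
For l_f = 2: m_f ∈ {m_i−1, m_i, m_i+1} ∩ [−2, 2] = {0, 1, 2} → 3 states.
Total: 4.

4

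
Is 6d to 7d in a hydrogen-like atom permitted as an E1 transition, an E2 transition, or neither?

Δl = 2 − 2 = +0; l_i + l_f = 4.
E1 (Δl = ±1): not satisfied.
E2 (Δl = 0,±2, l_i+l_f ≥ 2): satisfied.

E2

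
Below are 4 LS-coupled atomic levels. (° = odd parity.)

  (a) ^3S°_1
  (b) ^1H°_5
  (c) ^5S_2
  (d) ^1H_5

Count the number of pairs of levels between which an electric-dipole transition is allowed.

(a)–(b): forbidden (parity, ΔS, ΔL, ΔJ).
(a)–(c): forbidden (ΔS, ΔL).
(a)–(d): forbidden (ΔS, ΔL, ΔJ).
(b)–(c): forbidden (ΔS, ΔL, ΔJ).
(b)–(d): allowed.
(c)–(d): forbidden (parity, ΔS, ΔL, ΔJ).
Allowed pairs: 1 of 6.

1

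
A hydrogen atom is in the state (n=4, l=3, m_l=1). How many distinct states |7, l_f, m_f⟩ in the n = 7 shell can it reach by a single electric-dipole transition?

E1 requires Δl = ±1, so l_f ∈ {2, 4}; with 0 ≤ l_f ≤ n_f−1 = 6, the allowed l_f values are {2, 4}.
For l_f = 2: m_f ∈ {m_i−1, m_i, m_i+1} ∩ [−2, 2] = {0, 1, 2} → 3 states.
For l_f = 4: m_f ∈ {m_i−1, m_i, m_i+1} ∩ [−4, 4] = {0, 1, 2} → 3 states.
Total: 6.

6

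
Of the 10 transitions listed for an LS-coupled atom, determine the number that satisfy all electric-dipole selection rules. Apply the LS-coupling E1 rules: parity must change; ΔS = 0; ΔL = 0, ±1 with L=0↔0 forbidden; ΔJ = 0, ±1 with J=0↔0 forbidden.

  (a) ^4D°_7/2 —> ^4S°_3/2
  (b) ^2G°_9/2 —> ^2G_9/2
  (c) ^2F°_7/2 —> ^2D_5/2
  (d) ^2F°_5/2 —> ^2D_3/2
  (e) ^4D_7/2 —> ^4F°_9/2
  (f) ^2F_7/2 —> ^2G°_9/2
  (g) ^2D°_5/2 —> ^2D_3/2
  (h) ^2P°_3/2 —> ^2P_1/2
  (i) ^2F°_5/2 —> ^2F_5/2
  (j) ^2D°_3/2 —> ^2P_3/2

9

(a) forbidden (parity, ΔL, ΔJ fail)
(b) allowed
(c) allowed
(d) allowed
(e) allowed
(f) allowed
(g) allowed
(h) allowed
(i) allowed
(j) allowed
Total allowed: 9 of 10.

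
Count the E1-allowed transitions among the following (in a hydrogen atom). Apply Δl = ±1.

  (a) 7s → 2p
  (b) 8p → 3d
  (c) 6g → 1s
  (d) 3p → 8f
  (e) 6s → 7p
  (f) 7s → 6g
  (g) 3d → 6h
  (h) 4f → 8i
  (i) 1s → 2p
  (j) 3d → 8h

(a) allowed
(b) allowed
(c) forbidden — Δl = -4 (E1 requires Δl = ±1)
(d) forbidden — Δl = +2 (E1 requires Δl = ±1)
(e) allowed
(f) forbidden — Δl = +4 (E1 requires Δl = ±1)
(g) forbidden — Δl = +3 (E1 requires Δl = ±1)
(h) forbidden — Δl = +3 (E1 requires Δl = ±1)
(i) allowed
(j) forbidden — Δl = +3 (E1 requires Δl = ±1)
Total allowed: 4 of 10.

4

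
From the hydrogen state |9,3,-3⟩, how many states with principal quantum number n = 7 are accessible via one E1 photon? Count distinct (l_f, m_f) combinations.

4

E1 requires Δl = ±1, so l_f ∈ {2, 4}; with 0 ≤ l_f ≤ n_f−1 = 6, the allowed l_f values are {2, 4}.
For l_f = 2: m_f ∈ {m_i−1, m_i, m_i+1} ∩ [−2, 2] = {-2} → 1 state.
For l_f = 4: m_f ∈ {m_i−1, m_i, m_i+1} ∩ [−4, 4] = {-4, -3, -2} → 3 states.
Total: 4.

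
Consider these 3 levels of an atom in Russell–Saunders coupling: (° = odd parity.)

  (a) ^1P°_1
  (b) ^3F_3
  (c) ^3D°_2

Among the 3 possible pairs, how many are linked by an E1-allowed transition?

1

(a)–(b): forbidden (ΔS, ΔL, ΔJ).
(a)–(c): forbidden (parity, ΔS).
(b)–(c): allowed.
Allowed pairs: 1 of 3.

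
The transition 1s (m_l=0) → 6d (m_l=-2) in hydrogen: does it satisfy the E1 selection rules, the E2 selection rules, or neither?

E2

Δl = 2 − 0 = +2; l_i + l_f = 2.
Δm_l = -2.
E1 (Δl = ±1, |Δm_l| ≤ 1): not satisfied.
E2 (Δl = 0,±2, l_i+l_f ≥ 2, |Δm_l| ≤ 2): satisfied.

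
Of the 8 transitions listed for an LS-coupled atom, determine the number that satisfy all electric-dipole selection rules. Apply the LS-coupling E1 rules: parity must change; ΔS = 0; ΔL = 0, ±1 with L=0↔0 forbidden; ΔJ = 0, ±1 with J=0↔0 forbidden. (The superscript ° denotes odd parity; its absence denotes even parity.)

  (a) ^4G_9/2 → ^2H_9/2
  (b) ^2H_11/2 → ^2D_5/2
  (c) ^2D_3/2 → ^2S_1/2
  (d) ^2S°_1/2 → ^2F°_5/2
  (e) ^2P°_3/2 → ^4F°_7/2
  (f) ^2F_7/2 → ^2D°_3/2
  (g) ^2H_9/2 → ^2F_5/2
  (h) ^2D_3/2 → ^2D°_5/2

1

(a) forbidden (parity, ΔS fail)
(b) forbidden (parity, ΔL, ΔJ fail)
(c) forbidden (parity, ΔL fail)
(d) forbidden (parity, ΔL, ΔJ fail)
(e) forbidden (parity, ΔS, ΔL, ΔJ fail)
(f) forbidden (ΔJ fails)
(g) forbidden (parity, ΔL, ΔJ fail)
(h) allowed
Total allowed: 1 of 8.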